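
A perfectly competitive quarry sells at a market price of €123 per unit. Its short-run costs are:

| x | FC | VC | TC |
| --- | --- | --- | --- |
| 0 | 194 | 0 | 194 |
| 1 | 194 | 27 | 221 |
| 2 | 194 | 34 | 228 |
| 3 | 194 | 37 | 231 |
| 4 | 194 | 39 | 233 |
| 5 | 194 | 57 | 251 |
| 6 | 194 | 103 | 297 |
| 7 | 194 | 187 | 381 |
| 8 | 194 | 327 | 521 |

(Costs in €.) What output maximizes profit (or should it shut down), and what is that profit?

Profit at each row (π = 123x − TC): x=0: -194; x=1: -98; x=2: 18; x=3: 138; x=4: 259; x=5: 364; x=6: 441; x=7: 480; x=8: 463.
Profit is maximized at x = 7. AVC there is 187/7 = €26.71 ≤ P, so producing beats shutting down (which would give -€194).

x = 7; profit = €480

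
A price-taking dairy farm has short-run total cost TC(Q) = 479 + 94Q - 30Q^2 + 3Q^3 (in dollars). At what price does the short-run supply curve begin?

The firm shuts down when price falls below the minimum of average variable cost. AVC = VC/Q = 94 - 30Q + 3Q^2.
dAVC/dQ = -30 + 6Q = 0 gives Q = 5. min AVC = 94 - 30·5 + 3·5^2 = 19.
For P < $19 the firm produces nothing.

$19 per unit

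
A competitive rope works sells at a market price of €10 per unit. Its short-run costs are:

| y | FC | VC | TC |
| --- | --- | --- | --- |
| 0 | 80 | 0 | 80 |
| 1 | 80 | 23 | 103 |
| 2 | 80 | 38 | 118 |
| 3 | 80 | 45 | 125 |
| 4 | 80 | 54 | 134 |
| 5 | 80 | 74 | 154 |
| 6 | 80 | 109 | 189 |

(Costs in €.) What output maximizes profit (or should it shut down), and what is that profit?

Profit at each row (π = 10y − TC): y=0: -80; y=1: -93; y=2: -98; y=3: -95; y=4: -94; y=5: -104; y=6: -129.
Profit is highest at y = 0. Equivalently, the lowest AVC in the table is 54/4 ≈ €13.50 at y = 4, and P = €10 falls below it — price never covers variable cost, so the firm shuts down and loses only its fixed cost.

y = 0 (shut down); profit = -€80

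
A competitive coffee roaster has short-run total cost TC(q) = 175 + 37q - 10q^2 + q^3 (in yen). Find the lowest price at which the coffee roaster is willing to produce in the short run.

Short-run supply begins at min AVC. From VC = 37q - 10q^2 + q^3, AVC = 37 - 10q + q^2.
At the minimum of AVC, MC = AVC. MC = 37 - 20q + 3q^2; setting MC = AVC gives 2q^2 - 10q = 0, so q = 5. min AVC = 12.
So the shutdown price is ¥12.

¥12 per unit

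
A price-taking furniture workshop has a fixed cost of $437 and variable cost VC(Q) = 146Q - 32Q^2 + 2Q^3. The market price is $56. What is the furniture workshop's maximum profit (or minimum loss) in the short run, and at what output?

Profit = -$113 at Q = 9

AVC = 146 - 32Q + 2Q^2 has its minimum $18 at Q = 8; price $56 clears that bar, so the firm operates.
MC = 146 - 64Q + 6Q^2. Setting P = MC and taking the root on the rising branch gives Q* = 9.
TR = 56·9 = 504. TC = 437 + 180 = 617. Profit = 504 − 617 = -$113.
That loss of $113 beats the $437 the firm would lose by shutting down; producing recovers $324 of fixed cost.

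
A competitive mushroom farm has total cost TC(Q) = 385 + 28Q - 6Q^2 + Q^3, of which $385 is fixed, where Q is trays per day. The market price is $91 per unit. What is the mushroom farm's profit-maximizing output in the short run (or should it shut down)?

Produce at Q = 7

Variable cost is VC = 28Q - 6Q^2 + Q^3, so AVC = VC/Q = 28 - 6Q + Q^2 and MC = dTC/dQ = 28 - 12Q + 3Q^2.
The AVC parabola has its vertex at Q = 6/2 = 3, where AVC = 28 - 6·3 + 3^2 = $19.
Because $91 ≥ $19, revenue can cover variable cost; the firm operates.
Set P = MC: 91 = 28 - 12Q + 3Q^2 → -63 - 12Q + 3Q^2 = 0. The roots are Q = -3 and Q = 7; the profit-maximizing output is on the rising part of MC, so Q* = 7.
Check: AVC at Q = 7 is $35 ≤ P, so revenue covers variable cost.
Profit = P·Q − TC = 91·7 − 630 = $7.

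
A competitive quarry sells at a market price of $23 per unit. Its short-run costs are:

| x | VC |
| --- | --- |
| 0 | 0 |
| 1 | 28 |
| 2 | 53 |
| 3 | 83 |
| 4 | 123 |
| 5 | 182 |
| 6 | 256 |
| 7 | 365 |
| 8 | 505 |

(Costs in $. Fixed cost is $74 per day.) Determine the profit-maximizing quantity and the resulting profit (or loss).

Profit at each row (π = 23x − TC): x=0: -74; x=1: -79; x=2: -81; x=3: -88; x=4: -105; x=5: -141; x=6: -192; x=7: -278; x=8: -395.
Profit is highest at x = 0. Equivalently, the lowest AVC in the table is 53/2 ≈ $26.50 at x = 2, and P = $23 falls below it — price never covers variable cost, so the firm shuts down and loses only its fixed cost.

x = 0 (shut down); profit = -$74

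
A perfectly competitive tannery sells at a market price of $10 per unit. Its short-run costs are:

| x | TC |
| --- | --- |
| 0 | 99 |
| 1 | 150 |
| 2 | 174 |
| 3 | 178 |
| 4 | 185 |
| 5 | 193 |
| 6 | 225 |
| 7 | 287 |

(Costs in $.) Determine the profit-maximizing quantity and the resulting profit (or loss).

Profit at each row (π = 10x − TC): x=0: -99; x=1: -140; x=2: -154; x=3: -148; x=4: -145; x=5: -143; x=6: -165; x=7: -217.
Profit is highest at x = 0. Equivalently, the lowest AVC in the table is 94/5 ≈ $18.80 at x = 5, and P = $10 falls below it — price never covers variable cost, so the firm shuts down and loses only its fixed cost.

x = 0 (shut down); profit = -$99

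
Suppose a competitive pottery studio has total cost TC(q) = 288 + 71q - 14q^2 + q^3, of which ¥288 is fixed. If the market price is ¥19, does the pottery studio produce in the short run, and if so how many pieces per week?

Shut down

From TC, MC = TC'(q) = 71 - 28q + 3q^2 and AVC = VC/q = 71 - 14q + q^2.
AVC hits its minimum where MC = AVC, at q = 7, giving min AVC = 71 - 14·7 + 7^2 = ¥22.
P = ¥19 lies below min AVC = ¥22; no output level covers variable cost.
Shutting down limits the loss to fixed cost, ¥288.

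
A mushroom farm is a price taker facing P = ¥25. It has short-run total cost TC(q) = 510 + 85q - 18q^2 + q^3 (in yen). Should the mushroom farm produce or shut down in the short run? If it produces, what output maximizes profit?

Variable cost is VC = 85q - 18q^2 + q^3, so AVC = VC/q = 85 - 18q + q^2 and MC = dTC/dq = 85 - 36q + 3q^2.
AVC hits its minimum where MC = AVC, at q = 9, giving min AVC = 85 - 18·9 + 9^2 = ¥4.
P = ¥25 exceeds min AVC = ¥4, so the firm stays open.
Solving P = MC: 60 - 36q + 3q^2 = 0 ⇒ q = 2 or 10. On the upward-sloping branch, q* = 10.
Check: AVC at q = 10 is ¥5 ≤ P, so revenue covers variable cost.
Profit = P·q − TC = 25·10 − 560 = -¥310, a loss, but smaller than the ¥510 fixed cost the firm would lose by shutting down.

Produce at q = 10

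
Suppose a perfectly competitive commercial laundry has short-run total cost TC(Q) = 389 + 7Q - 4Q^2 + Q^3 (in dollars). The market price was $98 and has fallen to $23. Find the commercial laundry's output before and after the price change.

MC = 7 - 8Q + 3Q^2; the shutdown threshold is min AVC = $3 (at Q = 2).
With P = $98 above the shutdown price, P = MC gives Q = 7.
At P = $23 ≥ min AVC, set P = MC: Q = 4. The firm stays open but cuts output.

Output falls from 7 to 4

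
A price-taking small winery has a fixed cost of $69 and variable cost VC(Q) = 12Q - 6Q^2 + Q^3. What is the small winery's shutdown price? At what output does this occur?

The shutdown price is the minimum of AVC. VC = 12Q - 6Q^2 + Q^3, so AVC = 12 - 6Q + Q^2.
At the minimum of AVC, MC = AVC. MC = 12 - 12Q + 3Q^2; setting MC = AVC gives 2Q^2 - 6Q = 0, so Q = 3. min AVC = 3.
The firm shuts down for any P below $3.

$3 per unit, at Q = 3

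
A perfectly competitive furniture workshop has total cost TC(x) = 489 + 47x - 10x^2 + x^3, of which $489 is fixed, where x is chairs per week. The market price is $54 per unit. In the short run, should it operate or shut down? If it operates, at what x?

From TC, MC = TC'(x) = 47 - 20x + 3x^2 and AVC = VC/x = 47 - 10x + x^2.
AVC hits its minimum where MC = AVC, at x = 5, giving min AVC = 47 - 10·5 + 5^2 = $22.
Since P = $54 ≥ min AVC = $22, price covers variable cost and the firm should produce.
Solving P = MC: -7 - 20x + 3x^2 = 0 ⇒ x = -1/3 or 7. On the upward-sloping branch, x* = 7.
Check: AVC at x = 7 is $26 ≤ P, so revenue covers variable cost.
Profit = P·x − TC = 54·7 − 671 = -$293, a loss, but smaller than the $489 fixed cost the firm would lose by shutting down.

Produce at x = 7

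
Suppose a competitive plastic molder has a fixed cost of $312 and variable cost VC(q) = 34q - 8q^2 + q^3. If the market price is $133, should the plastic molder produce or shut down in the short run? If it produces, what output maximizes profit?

Produce at q = 9

Variable cost is VC = 34q - 8q^2 + q^3, so AVC = VC/q = 34 - 8q + q^2 and MC = dTC/dq = 34 - 16q + 3q^2.
AVC hits its minimum where MC = AVC, at q = 4, giving min AVC = 34 - 8·4 + 4^2 = $18.
P = $133 exceeds min AVC = $18, so the firm stays open.
Solving P = MC: -99 - 16q + 3q^2 = 0 ⇒ q = -11/3 or 9. On the upward-sloping branch, q* = 9.
Check: AVC at q = 9 is $43 ≤ P, so revenue covers variable cost.
Profit = P·q − TC = 133·9 − 699 = $498.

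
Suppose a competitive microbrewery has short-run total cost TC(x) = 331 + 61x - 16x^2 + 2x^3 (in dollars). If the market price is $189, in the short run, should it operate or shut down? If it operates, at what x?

Produce at x = 8

Variable cost is VC = 61x - 16x^2 + 2x^3, so AVC = VC/x = 61 - 16x + 2x^2 and MC = dTC/dx = 61 - 32x + 6x^2.
AVC hits its minimum where MC = AVC, at x = 4, giving min AVC = 61 - 16·4 + 2·4^2 = $29.
Since P = $189 ≥ min AVC = $29, price covers variable cost and the firm should produce.
Set P = MC: 189 = 61 - 32x + 6x^2 → -128 - 32x + 6x^2 = 0. The roots are x = -8/3 and x = 8; the profit-maximizing output is on the rising part of MC, so x* = 8.
Check: AVC at x = 8 is $61 ≤ P, so revenue covers variable cost.
Profit = P·x − TC = 189·8 − 819 = $693.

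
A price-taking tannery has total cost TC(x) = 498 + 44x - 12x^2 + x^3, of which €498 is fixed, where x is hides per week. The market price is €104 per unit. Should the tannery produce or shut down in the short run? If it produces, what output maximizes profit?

Variable cost is VC = 44x - 12x^2 + x^3, so AVC = VC/x = 44 - 12x + x^2 and MC = dTC/dx = 44 - 24x + 3x^2.
The AVC parabola has its vertex at x = 12/2 = 6, where AVC = 44 - 12·6 + 6^2 = €8.
P = €104 exceeds min AVC = €8, so the firm stays open.
Solving P = MC: -60 - 24x + 3x^2 = 0 ⇒ x = -2 or 10. On the upward-sloping branch, x* = 10.
Check: AVC at x = 10 is €24 ≤ P, so revenue covers variable cost.
Profit = P·x − TC = 104·10 − 738 = €302.

Produce at x = 10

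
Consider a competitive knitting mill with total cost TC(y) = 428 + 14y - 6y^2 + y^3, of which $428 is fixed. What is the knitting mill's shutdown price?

The firm shuts down when price falls below the minimum of average variable cost. AVC = VC/y = 14 - 6y + y^2.
At the minimum of AVC, MC = AVC. MC = 14 - 12y + 3y^2; setting MC = AVC gives 2y^2 - 6y = 0, so y = 3. min AVC = 5.
So the shutdown price is $5.

$5 per unit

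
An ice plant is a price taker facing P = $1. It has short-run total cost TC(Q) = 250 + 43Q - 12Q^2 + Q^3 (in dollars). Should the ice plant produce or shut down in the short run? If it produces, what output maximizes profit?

Shut down

Strip out fixed cost: VC = 43Q - 12Q^2 + Q^3. Then AVC = 43 - 12Q + Q^2 and MC = 43 - 24Q + 3Q^2.
AVC hits its minimum where MC = AVC, at Q = 6, giving min AVC = 43 - 12·6 + 6^2 = $7.
Since P = $1 < min AVC = $7, price fails to cover variable cost at any output.
Shutting down limits the loss to fixed cost, $250.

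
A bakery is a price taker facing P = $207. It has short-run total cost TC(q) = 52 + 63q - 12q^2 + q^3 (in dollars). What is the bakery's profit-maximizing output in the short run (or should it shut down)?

Produce at q = 12

Variable cost is VC = 63q - 12q^2 + q^3, so AVC = VC/q = 63 - 12q + q^2 and MC = dTC/dq = 63 - 24q + 3q^2.
The AVC parabola has its vertex at q = 12/2 = 6, where AVC = 63 - 12·6 + 6^2 = $27.
P = $207 exceeds min AVC = $27, so the firm stays open.
Solving P = MC: -144 - 24q + 3q^2 = 0 ⇒ q = -4 or 12. On the upward-sloping branch, q* = 12.
Check: AVC at q = 12 is $63 ≤ P, so revenue covers variable cost.
Profit = P·q − TC = 207·12 − 808 = $1676.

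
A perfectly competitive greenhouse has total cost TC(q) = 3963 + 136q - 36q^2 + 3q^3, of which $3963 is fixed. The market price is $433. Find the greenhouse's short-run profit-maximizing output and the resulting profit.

Profit = -$333 at q = 11

AVC = 136 - 36q + 3q^2 has its minimum $28 at q = 6; price $433 clears that bar, so the firm operates.
MC = 136 - 72q + 9q^2. Setting P = MC and taking the root on the rising branch gives q* = 11.
TR = 433·11 = 4763. TC = 3963 + 1133 = 5096. Profit = 4763 − 5096 = -$333.
That loss of $333 beats the $3963 the firm would lose by shutting down; producing recovers $3630 of fixed cost.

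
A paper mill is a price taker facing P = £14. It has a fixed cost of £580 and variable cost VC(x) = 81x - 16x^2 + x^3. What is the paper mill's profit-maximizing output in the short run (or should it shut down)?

Shut down

Variable cost is VC = 81x - 16x^2 + x^3, so AVC = VC/x = 81 - 16x + x^2 and MC = dTC/dx = 81 - 32x + 3x^2.
The AVC parabola has its vertex at x = 16/2 = 8, where AVC = 81 - 16·8 + 8^2 = £17.
P = £14 lies below min AVC = £17; no output level covers variable cost.
Best response: produce nothing and absorb the £580 fixed cost.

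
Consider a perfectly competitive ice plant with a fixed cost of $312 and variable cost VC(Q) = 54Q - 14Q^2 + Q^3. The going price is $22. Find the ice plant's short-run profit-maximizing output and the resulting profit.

AVC = 54 - 14Q + Q^2; min AVC = $5 at Q = 7. Since P = $22 ≥ min AVC, the firm produces.
With MC = 54 - 28Q + 3Q^2, P = MC on the upward-sloping part at Q* = 8.
TR = 22·8 = 176. TC = 312 + 48 = 360. Profit = 176 − 360 = -$184.
That loss of $184 beats the $312 the firm would lose by shutting down; producing recovers $128 of fixed cost.

Profit = -$184 at Q = 8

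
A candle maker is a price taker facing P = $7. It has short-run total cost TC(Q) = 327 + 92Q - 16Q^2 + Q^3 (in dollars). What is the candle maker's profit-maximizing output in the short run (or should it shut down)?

Shut down

Variable cost is VC = 92Q - 16Q^2 + Q^3, so AVC = VC/Q = 92 - 16Q + Q^2 and MC = dTC/dQ = 92 - 32Q + 3Q^2.
AVC is minimized where dAVC/dQ = -16 + 2Q = 0, at Q = 8; min AVC = 92 - 16·8 + 8^2 = $28.
Since P = $7 < min AVC = $28, price fails to cover variable cost at any output.
Shutting down limits the loss to fixed cost, $327.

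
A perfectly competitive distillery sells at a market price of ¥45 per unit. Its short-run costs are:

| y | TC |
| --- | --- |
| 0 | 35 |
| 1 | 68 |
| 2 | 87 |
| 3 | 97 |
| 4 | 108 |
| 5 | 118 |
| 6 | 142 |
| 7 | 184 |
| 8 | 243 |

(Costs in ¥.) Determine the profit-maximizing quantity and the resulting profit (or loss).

y = 7; profit = ¥131

Compute π = P·y − TC at each output: y=0: -35; y=1: -23; y=2: 3; y=3: 38; y=4: 72; y=5: 107; y=6: 128; y=7: 131; y=8: 117.
Profit is maximized at y = 7. AVC there is 149/7 = ¥21.29 ≤ P, so producing beats shutting down (which would give -¥35).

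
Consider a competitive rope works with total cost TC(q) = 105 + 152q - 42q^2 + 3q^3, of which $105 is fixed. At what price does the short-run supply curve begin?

Short-run supply begins at min AVC. From VC = 152q - 42q^2 + 3q^3, AVC = 152 - 42q + 3q^2.
At the minimum of AVC, MC = AVC. MC = 152 - 84q + 9q^2; setting MC = AVC gives 6q^2 - 42q = 0, so q = 7. min AVC = 5.
So the shutdown price is $5.

$5 per unit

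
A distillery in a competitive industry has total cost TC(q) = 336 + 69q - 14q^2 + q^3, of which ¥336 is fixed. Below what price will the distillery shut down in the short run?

¥20 per unit

The firm shuts down when price falls below the minimum of average variable cost. AVC = VC/q = 69 - 14q + q^2.
dAVC/dq = -14 + 2q = 0 gives q = 7. min AVC = 69 - 14·7 + 7^2 = 20.
So the shutdown price is ¥20.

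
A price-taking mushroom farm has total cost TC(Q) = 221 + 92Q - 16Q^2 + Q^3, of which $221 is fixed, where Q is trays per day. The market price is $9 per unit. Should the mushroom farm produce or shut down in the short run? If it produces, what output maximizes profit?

Shut down

Variable cost is VC = 92Q - 16Q^2 + Q^3, so AVC = VC/Q = 92 - 16Q + Q^2 and MC = dTC/dQ = 92 - 32Q + 3Q^2.
The AVC parabola has its vertex at Q = 16/2 = 8, where AVC = 92 - 16·8 + 8^2 = $28.
P = $9 lies below min AVC = $28; no output level covers variable cost.
Best response: produce nothing and absorb the $221 fixed cost.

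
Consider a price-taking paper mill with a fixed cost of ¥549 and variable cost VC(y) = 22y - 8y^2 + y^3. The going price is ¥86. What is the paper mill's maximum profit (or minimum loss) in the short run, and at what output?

Profit = -¥37 at y = 8

AVC = 22 - 8y + y^2; min AVC = ¥6 at y = 4. Since P = ¥86 ≥ min AVC, the firm produces.
With MC = 22 - 16y + 3y^2, P = MC on the upward-sloping part at y* = 8.
TR = 86·8 = 688. TC = 549 + 176 = 725. Profit = 688 − 725 = -¥37.
Shutting down would mean losing the fixed cost of ¥549, so operating at a loss of ¥37 is better by ¥512.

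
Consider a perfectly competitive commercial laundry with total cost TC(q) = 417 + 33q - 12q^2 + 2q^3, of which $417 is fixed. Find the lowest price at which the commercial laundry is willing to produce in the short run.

The shutdown price is the minimum of AVC. VC = 33q - 12q^2 + 2q^3, so AVC = 33 - 12q + 2q^2.
dAVC/dq = -12 + 4q = 0 gives q = 3. min AVC = 33 - 12·3 + 2·3^2 = 15.
For P < $15 the firm produces nothing.

$15 per unit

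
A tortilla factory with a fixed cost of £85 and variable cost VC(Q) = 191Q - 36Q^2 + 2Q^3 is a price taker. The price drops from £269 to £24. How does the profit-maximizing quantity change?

MC = 191 - 72Q + 6Q^2; the shutdown threshold is min AVC = £29 (at Q = 9).
At P = £269 ≥ min AVC, set P = MC on the rising branch: Q = 13.
At P = £24 < min AVC = £29, price no longer covers variable cost at any output, so the firm shuts down: Q = 0.

Output falls from 13 to 0 (the firm shuts down)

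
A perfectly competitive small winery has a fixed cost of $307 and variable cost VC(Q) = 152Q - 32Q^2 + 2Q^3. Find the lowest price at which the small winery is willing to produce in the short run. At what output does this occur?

$24 per unit, at Q = 8

The firm shuts down when price falls below the minimum of average variable cost. AVC = VC/Q = 152 - 32Q + 2Q^2.
dAVC/dQ = -32 + 4Q = 0 gives Q = 8. min AVC = 152 - 32·8 + 2·8^2 = 24.
For P < $24 the firm produces nothing.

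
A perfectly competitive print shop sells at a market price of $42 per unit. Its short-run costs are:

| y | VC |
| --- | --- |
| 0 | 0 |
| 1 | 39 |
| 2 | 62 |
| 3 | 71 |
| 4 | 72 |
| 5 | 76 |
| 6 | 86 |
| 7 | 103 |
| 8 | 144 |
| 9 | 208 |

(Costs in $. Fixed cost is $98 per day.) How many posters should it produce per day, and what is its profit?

y = 8; profit = $94

Profit at each row (π = 42y − TC): y=0: -98; y=1: -95; y=2: -76; y=3: -43; y=4: -2; y=5: 36; y=6: 68; y=7: 93; y=8: 94; y=9: 72.
Profit is maximized at y = 8. AVC there is 144/8 = $18 ≤ P, so producing beats shutting down (which would give -$98).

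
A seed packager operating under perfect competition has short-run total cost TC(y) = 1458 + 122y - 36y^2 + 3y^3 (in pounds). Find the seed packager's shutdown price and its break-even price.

Shutdown price = £14; break-even price = £203

Shutdown price = min AVC. AVC = 122 - 36y + 3y^2, with vertex at y = 6 and minimum £14.
ATC = 1458/y + 122 - 36y + 3y^2. Setting dATC/dy = −1458/y^2 − 36 + 6y = 0 gives y = 9 (since 6·9^3 − 36·9^2 = 1458).
min ATC = 1458/9 + 122 − 36·9 + 3·9^2 = £203. That is the break-even price.
Between these two prices the firm operates at a loss; above £203 it earns a profit.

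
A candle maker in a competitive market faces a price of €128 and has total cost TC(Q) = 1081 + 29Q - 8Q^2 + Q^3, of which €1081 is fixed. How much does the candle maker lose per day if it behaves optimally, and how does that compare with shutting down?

AVC = 29 - 8Q + Q^2 has its minimum €13 at Q = 4; price €128 clears that bar, so the firm operates.
With MC = 29 - 16Q + 3Q^2, P = MC on the upward-sloping part at Q* = 9.
TR = 128·9 = 1152. TC = 1081 + 342 = 1423. Profit = 1152 − 1423 = -€271.
That loss of €271 beats the €1081 the firm would lose by shutting down; producing recovers €810 of fixed cost.

Profit = -€271 at Q = 9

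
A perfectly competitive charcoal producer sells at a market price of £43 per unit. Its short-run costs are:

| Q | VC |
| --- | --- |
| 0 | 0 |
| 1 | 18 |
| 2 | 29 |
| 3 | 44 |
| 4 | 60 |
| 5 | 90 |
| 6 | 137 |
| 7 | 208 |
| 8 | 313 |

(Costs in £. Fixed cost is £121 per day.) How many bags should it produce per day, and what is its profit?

Q = 5; profit = £4

Profit at each row (π = 43Q − TC): Q=0: -121; Q=1: -96; Q=2: -64; Q=3: -36; Q=4: -9; Q=5: 4; Q=6: 0; Q=7: -28; Q=8: -90.
Profit is maximized at Q = 5. AVC there is 90/5 = £18 ≤ P, so producing beats shutting down (which would give -£121).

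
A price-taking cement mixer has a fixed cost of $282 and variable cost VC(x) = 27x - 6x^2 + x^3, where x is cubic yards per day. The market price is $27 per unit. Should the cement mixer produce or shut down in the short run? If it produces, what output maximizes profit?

Variable cost is VC = 27x - 6x^2 + x^3, so AVC = VC/x = 27 - 6x + x^2 and MC = dTC/dx = 27 - 12x + 3x^2.
The AVC parabola has its vertex at x = 6/2 = 3, where AVC = 27 - 6·3 + 3^2 = $18.
Since P = $27 ≥ min AVC = $18, price covers variable cost and the firm should produce.
P = MC gives -12x + 3x^2 = 0, with roots 0 and 4. Take the larger (rising MC): x* = 4.
Check: AVC at x = 4 is $19 ≤ P, so revenue covers variable cost.
Profit = P·x − TC = 27·4 − 358 = -$250, a loss, but smaller than the $282 fixed cost the firm would lose by shutting down.

Produce at x = 4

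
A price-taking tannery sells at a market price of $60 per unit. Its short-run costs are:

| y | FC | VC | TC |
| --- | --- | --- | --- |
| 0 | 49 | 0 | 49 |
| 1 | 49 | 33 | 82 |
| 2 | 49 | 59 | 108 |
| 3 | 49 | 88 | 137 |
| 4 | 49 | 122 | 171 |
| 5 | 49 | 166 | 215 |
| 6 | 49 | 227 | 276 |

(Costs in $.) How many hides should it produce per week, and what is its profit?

Tabulate TR − TC: y=0: -49; y=1: -22; y=2: 12; y=3: 43; y=4: 69; y=5: 85; y=6: 84.
Profit is maximized at y = 5. AVC there is 166/5 = $33.20 ≤ P, so producing beats shutting down (which would give -$49).

y = 5; profit = $85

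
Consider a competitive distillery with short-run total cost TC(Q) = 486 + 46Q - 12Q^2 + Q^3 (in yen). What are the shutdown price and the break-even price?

Shutdown price = ¥10; break-even price = ¥73

AVC = 46 - 12Q + Q^2; minimized at Q = 6, giving min AVC = ¥10. That is the shutdown price.
ATC = 486/Q + 46 - 12Q + Q^2. Setting dATC/dQ = −486/Q^2 − 12 + 2Q = 0 gives Q = 9 (since 2·9^3 − 12·9^2 = 486).
min ATC = 486/9 + 46 − 12·9 + 9^2 = ¥73. That is the break-even price.
For ¥10 ≤ P < ¥73 the firm produces at a loss; below ¥10 it shuts down.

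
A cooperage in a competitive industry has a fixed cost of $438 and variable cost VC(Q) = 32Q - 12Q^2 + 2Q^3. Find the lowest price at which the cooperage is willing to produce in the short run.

$14 per unit

Short-run supply begins at min AVC. From VC = 32Q - 12Q^2 + 2Q^3, AVC = 32 - 12Q + 2Q^2.
At the minimum of AVC, MC = AVC. MC = 32 - 24Q + 6Q^2; setting MC = AVC gives 4Q^2 - 12Q = 0, so Q = 3. min AVC = 14.
So the shutdown price is $14.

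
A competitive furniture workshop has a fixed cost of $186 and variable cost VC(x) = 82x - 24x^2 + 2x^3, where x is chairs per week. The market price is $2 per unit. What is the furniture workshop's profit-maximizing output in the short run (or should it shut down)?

Shut down

Variable cost is VC = 82x - 24x^2 + 2x^3, so AVC = VC/x = 82 - 24x + 2x^2 and MC = dTC/dx = 82 - 48x + 6x^2.
AVC hits its minimum where MC = AVC, at x = 6, giving min AVC = 82 - 24·6 + 2·6^2 = $10.
With P < min AVC ($2 < $10), every unit sold adds to the loss.
Best response: produce nothing and absorb the $186 fixed cost.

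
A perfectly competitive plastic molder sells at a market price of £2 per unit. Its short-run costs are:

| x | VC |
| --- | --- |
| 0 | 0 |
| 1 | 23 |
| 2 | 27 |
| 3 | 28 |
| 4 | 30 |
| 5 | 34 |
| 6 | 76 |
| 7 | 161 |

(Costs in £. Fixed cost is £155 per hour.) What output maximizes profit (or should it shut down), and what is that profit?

x = 0 (shut down); profit = -£155

Tabulate TR − TC: x=0: -155; x=1: -176; x=2: -178; x=3: -177; x=4: -177; x=5: -179; x=6: -219; x=7: -302.
Profit is highest at x = 0. Equivalently, the lowest AVC in the table is 34/5 ≈ £6.80 at x = 5, and P = £2 falls below it — price never covers variable cost, so the firm shuts down and loses only its fixed cost.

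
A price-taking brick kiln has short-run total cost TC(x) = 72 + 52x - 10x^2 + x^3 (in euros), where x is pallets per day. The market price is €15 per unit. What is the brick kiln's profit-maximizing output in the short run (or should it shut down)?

Strip out fixed cost: VC = 52x - 10x^2 + x^3. Then AVC = 52 - 10x + x^2 and MC = 52 - 20x + 3x^2.
AVC is minimized where dAVC/dx = -10 + 2x = 0, at x = 5; min AVC = 52 - 10·5 + 5^2 = €27.
P = €15 lies below min AVC = €27; no output level covers variable cost.
The firm minimizes its loss by shutting down and losing only its fixed cost of €72.

Shut down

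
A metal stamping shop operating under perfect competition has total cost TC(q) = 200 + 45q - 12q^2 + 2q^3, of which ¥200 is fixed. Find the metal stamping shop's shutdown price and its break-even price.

Shutdown price = ¥27; break-even price = ¥75

AVC = 45 - 12q + 2q^2; minimized at q = 3, giving min AVC = ¥27. That is the shutdown price.
ATC = 200/q + 45 - 12q + 2q^2. Setting dATC/dq = −200/q^2 − 12 + 4q = 0 gives q = 5 (since 4·5^3 − 12·5^2 = 200).
min ATC = 200/5 + 45 − 12·5 + 2·5^2 = ¥75. That is the break-even price.
For ¥27 ≤ P < ¥75 the firm produces at a loss; below ¥27 it shuts down.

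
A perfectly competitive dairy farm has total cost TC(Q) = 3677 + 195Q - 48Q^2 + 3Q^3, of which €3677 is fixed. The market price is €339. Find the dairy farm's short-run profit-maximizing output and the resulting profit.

AVC = 195 - 48Q + 3Q^2 has its minimum €3 at Q = 8; price €339 clears that bar, so the firm operates.
With MC = 195 - 96Q + 9Q^2, P = MC on the upward-sloping part at Q* = 12.
TR = 339·12 = 4068. TC = 3677 + 612 = 4289. Profit = 4068 − 4289 = -€221.
By producing, the firm covers all variable cost plus €3456 of fixed cost; shutting down would lose the full €3677.

Profit = -€221 at Q = 12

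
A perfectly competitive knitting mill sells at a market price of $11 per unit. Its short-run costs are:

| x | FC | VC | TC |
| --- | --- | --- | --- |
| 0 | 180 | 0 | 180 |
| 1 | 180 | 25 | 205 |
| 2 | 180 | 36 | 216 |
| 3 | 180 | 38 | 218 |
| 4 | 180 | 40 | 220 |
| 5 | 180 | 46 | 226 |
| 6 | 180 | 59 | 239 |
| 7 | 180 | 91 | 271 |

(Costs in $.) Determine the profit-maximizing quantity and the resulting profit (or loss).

Profit at each row (π = 11x − TC): x=0: -180; x=1: -194; x=2: -194; x=3: -185; x=4: -176; x=5: -171; x=6: -173; x=7: -194.
Profit is maximized at x = 5. AVC there is 46/5 = $9.20 ≤ P, so producing beats shutting down (which would give -$180).

x = 5; profit = -$171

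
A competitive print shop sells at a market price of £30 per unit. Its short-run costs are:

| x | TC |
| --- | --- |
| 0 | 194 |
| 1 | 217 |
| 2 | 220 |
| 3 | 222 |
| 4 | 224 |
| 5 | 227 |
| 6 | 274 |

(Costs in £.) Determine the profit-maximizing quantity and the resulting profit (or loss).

x = 5; profit = -£77

Tabulate TR − TC: x=0: -194; x=1: -187; x=2: -160; x=3: -132; x=4: -104; x=5: -77; x=6: -94.
Profit is maximized at x = 5. AVC there is 33/5 = £6.60 ≤ P, so producing beats shutting down (which would give -£194).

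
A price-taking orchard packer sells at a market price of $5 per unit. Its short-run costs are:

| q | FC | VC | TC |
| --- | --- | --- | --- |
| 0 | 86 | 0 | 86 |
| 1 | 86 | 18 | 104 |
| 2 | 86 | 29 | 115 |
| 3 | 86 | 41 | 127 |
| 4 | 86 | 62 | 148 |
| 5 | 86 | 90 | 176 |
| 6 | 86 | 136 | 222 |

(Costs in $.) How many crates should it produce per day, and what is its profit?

Profit at each row (π = 5q − TC): q=0: -86; q=1: -99; q=2: -105; q=3: -112; q=4: -128; q=5: -151; q=6: -192.
Profit is highest at q = 0. Equivalently, the lowest AVC in the table is 41/3 ≈ $13.67 at q = 3, and P = $5 falls below it — price never covers variable cost, so the firm shuts down and loses only its fixed cost.

q = 0 (shut down); profit = -$86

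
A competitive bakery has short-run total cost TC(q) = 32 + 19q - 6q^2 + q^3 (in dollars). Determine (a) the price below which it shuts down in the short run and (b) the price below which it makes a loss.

Shutdown price = $10; break-even price = $19

AVC = 19 - 6q + q^2; minimized at q = 3, giving min AVC = $10. That is the shutdown price.
ATC = 32/q + 19 - 6q + q^2. Setting dATC/dq = −32/q^2 − 6 + 2q = 0 gives q = 4 (since 2·4^3 − 6·4^2 = 32).
min ATC = 32/4 + 19 − 6·4 + 4^2 = $19. That is the break-even price.
Between these two prices the firm operates at a loss; above $19 it earns a profit.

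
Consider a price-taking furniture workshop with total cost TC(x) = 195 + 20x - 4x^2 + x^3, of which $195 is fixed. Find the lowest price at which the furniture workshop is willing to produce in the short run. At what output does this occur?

Short-run supply begins at min AVC. From VC = 20x - 4x^2 + x^3, AVC = 20 - 4x + x^2.
dAVC/dx = -4 + 2x = 0 gives x = 2. min AVC = 20 - 4·2 + 2^2 = 16.
For P < $16 the firm produces nothing.

$16 per unit, at x = 2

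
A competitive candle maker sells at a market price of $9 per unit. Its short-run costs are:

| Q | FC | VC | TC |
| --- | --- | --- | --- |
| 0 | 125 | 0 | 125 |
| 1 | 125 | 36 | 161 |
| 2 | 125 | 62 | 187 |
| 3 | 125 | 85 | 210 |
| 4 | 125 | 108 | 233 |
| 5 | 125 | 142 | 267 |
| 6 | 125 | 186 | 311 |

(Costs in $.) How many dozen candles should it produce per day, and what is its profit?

Q = 0 (shut down); profit = -$125

Tabulate TR − TC: Q=0: -125; Q=1: -152; Q=2: -169; Q=3: -183; Q=4: -197; Q=5: -222; Q=6: -257.
Profit is highest at Q = 0. Equivalently, the lowest AVC in the table is 108/4 ≈ $27 at Q = 4, and P = $9 falls below it — price never covers variable cost, so the firm shuts down and loses only its fixed cost.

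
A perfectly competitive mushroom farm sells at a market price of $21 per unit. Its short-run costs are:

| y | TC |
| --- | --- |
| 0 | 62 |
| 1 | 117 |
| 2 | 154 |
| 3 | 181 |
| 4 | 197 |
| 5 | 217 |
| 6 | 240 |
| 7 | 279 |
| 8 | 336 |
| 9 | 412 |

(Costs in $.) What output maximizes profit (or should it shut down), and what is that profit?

y = 0 (shut down); profit = -$62

Compute π = P·y − TC at each output: y=0: -62; y=1: -96; y=2: -112; y=3: -118; y=4: -113; y=5: -112; y=6: -114; y=7: -132; y=8: -168; y=9: -223.
Profit is highest at y = 0. Equivalently, the lowest AVC in the table is 178/6 ≈ $29.67 at y = 6, and P = $21 falls below it — price never covers variable cost, so the firm shuts down and loses only its fixed cost.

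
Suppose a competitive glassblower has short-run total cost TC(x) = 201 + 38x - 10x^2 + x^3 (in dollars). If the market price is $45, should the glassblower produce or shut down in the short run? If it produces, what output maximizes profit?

Strip out fixed cost: VC = 38x - 10x^2 + x^3. Then AVC = 38 - 10x + x^2 and MC = 38 - 20x + 3x^2.
AVC is minimized where dAVC/dx = -10 + 2x = 0, at x = 5; min AVC = 38 - 10·5 + 5^2 = $13.
Since P = $45 ≥ min AVC = $13, price covers variable cost and the firm should produce.
P = MC gives -7 - 20x + 3x^2 = 0, with roots -1/3 and 7. Take the larger (rising MC): x* = 7.
Check: AVC at x = 7 is $17 ≤ P, so revenue covers variable cost.
Profit = P·x − TC = 45·7 − 320 = -$5, a loss, but smaller than the $201 fixed cost the firm would lose by shutting down.

Produce at x = 7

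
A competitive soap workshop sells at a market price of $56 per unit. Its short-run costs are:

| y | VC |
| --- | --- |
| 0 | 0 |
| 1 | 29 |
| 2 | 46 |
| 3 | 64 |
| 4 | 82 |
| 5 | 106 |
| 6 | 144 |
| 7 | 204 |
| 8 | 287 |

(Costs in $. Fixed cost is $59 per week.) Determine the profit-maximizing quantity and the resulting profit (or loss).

y = 6; profit = $133

Tabulate TR − TC: y=0: -59; y=1: -32; y=2: 7; y=3: 45; y=4: 83; y=5: 115; y=6: 133; y=7: 129; y=8: 102.
Profit is maximized at y = 6. AVC there is 144/6 = $24 ≤ P, so producing beats shutting down (which would give -$59).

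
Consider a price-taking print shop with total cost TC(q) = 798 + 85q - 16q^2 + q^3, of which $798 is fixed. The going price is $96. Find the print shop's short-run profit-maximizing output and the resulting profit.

AVC = 85 - 16q + q^2; min AVC = $21 at q = 8. Since P = $96 ≥ min AVC, the firm produces.
MC = 85 - 32q + 3q^2. Setting P = MC and taking the root on the rising branch gives q* = 11.
TR = 96·11 = 1056. TC = 798 + 330 = 1128. Profit = 1056 − 1128 = -$72.
Shutting down would mean losing the fixed cost of $798, so operating at a loss of $72 is better by $726.

Profit = -$72 at q = 11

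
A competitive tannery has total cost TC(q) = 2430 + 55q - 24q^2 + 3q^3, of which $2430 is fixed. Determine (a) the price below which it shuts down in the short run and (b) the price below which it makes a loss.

Shutdown price = min AVC. AVC = 55 - 24q + 3q^2, with vertex at q = 4 and minimum $7.
ATC = 2430/q + 55 - 24q + 3q^2. Setting dATC/dq = −2430/q^2 − 24 + 6q = 0 gives q = 9 (since 6·9^3 − 24·9^2 = 2430).
min ATC = 2430/9 + 55 − 24·9 + 3·9^2 = $352. That is the break-even price.
For $7 ≤ P < $352 the firm produces at a loss; below $7 it shuts down.

Shutdown price = $7; break-even price = $352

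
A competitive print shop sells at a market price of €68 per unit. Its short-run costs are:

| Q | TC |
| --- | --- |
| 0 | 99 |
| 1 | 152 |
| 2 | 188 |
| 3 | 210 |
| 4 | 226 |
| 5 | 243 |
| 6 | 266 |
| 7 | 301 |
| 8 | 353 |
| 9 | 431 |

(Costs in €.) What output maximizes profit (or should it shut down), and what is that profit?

Compute π = P·Q − TC at each output: Q=0: -99; Q=1: -84; Q=2: -52; Q=3: -6; Q=4: 46; Q=5: 97; Q=6: 142; Q=7: 175; Q=8: 191; Q=9: 181.
Profit is maximized at Q = 8. AVC there is 254/8 = €31.75 ≤ P, so producing beats shutting down (which would give -€99).

Q = 8; profit = €191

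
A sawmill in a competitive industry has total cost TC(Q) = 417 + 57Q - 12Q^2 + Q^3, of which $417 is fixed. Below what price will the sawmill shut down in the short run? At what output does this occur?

$21 per unit, at Q = 6

The shutdown price is the minimum of AVC. VC = 57Q - 12Q^2 + Q^3, so AVC = 57 - 12Q + Q^2.
At the minimum of AVC, MC = AVC. MC = 57 - 24Q + 3Q^2; setting MC = AVC gives 2Q^2 - 12Q = 0, so Q = 6. min AVC = 21.
For P < $21 the firm produces nothing.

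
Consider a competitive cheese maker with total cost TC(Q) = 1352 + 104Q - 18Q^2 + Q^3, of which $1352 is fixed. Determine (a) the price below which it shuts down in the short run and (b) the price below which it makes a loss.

Shutdown price = $23; break-even price = $143

AVC = 104 - 18Q + Q^2; minimized at Q = 9, giving min AVC = $23. That is the shutdown price.
ATC = 1352/Q + 104 - 18Q + Q^2. Setting dATC/dQ = −1352/Q^2 − 18 + 2Q = 0 gives Q = 13 (since 2·13^3 − 18·13^2 = 1352).
min ATC = 1352/13 + 104 − 18·13 + 13^2 = $143. That is the break-even price.
Between these two prices the firm operates at a loss; above $143 it earns a profit.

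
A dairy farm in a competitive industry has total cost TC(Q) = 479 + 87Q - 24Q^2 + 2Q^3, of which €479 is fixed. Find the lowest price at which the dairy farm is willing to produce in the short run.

The firm shuts down when price falls below the minimum of average variable cost. AVC = VC/Q = 87 - 24Q + 2Q^2.
At the minimum of AVC, MC = AVC. MC = 87 - 48Q + 6Q^2; setting MC = AVC gives 4Q^2 - 24Q = 0, so Q = 6. min AVC = 15.
So the shutdown price is €15.

€15 per unit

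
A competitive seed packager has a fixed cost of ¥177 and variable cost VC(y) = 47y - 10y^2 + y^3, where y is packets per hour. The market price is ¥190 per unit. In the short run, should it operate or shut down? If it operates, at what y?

Strip out fixed cost: VC = 47y - 10y^2 + y^3. Then AVC = 47 - 10y + y^2 and MC = 47 - 20y + 3y^2.
AVC hits its minimum where MC = AVC, at y = 5, giving min AVC = 47 - 10·5 + 5^2 = ¥22.
Since P = ¥190 ≥ min AVC = ¥22, price covers variable cost and the firm should produce.
Set P = MC: 190 = 47 - 20y + 3y^2 → -143 - 20y + 3y^2 = 0. The roots are y = -13/3 and y = 11; the profit-maximizing output is on the rising part of MC, so y* = 11.
Check: AVC at y = 11 is ¥58 ≤ P, so revenue covers variable cost.
Profit = P·y − TC = 190·11 − 815 = ¥1275.

Produce at y = 11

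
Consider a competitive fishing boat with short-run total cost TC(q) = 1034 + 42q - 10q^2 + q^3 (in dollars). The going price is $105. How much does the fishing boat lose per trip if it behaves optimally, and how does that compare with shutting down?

Profit = -$386 at q = 9

AVC = 42 - 10q + q^2 has its minimum $17 at q = 5; price $105 clears that bar, so the firm operates.
MC = 42 - 20q + 3q^2. Setting P = MC and taking the root on the rising branch gives q* = 9.
TR = 105·9 = 945. TC = 1034 + 297 = 1331. Profit = 945 − 1331 = -$386.
That loss of $386 beats the $1034 the firm would lose by shutting down; producing recovers $648 of fixed cost.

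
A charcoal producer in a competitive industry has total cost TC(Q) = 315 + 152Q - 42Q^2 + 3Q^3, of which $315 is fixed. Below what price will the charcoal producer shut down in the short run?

Short-run supply begins at min AVC. From VC = 152Q - 42Q^2 + 3Q^3, AVC = 152 - 42Q + 3Q^2.
dAVC/dQ = -42 + 6Q = 0 gives Q = 7. min AVC = 152 - 42·7 + 3·7^2 = 5.
So the shutdown price is $5.

$5 per unit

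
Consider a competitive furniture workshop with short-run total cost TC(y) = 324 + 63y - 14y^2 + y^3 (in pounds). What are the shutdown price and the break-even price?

AVC = 63 - 14y + y^2; minimized at y = 7, giving min AVC = £14. That is the shutdown price.
ATC = 324/y + 63 - 14y + y^2. Setting dATC/dy = −324/y^2 − 14 + 2y = 0 gives y = 9 (since 2·9^3 − 14·9^2 = 324).
min ATC = 324/9 + 63 − 14·9 + 9^2 = £54. That is the break-even price.
For £14 ≤ P < £54 the firm produces at a loss; below £14 it shuts down.

Shutdown price = £14; break-even price = £54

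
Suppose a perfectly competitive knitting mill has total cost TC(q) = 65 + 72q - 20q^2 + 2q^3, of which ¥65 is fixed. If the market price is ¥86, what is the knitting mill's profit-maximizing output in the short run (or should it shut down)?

Variable cost is VC = 72q - 20q^2 + 2q^3, so AVC = VC/q = 72 - 20q + 2q^2 and MC = dTC/dq = 72 - 40q + 6q^2.
The AVC parabola has its vertex at q = 20/4 = 5, where AVC = 72 - 20·5 + 2·5^2 = ¥22.
Because ¥86 ≥ ¥22, revenue can cover variable cost; the firm operates.
Set P = MC: 86 = 72 - 40q + 6q^2 → -14 - 40q + 6q^2 = 0. The roots are q = -1/3 and q = 7; the profit-maximizing output is on the rising part of MC, so q* = 7.
Check: AVC at q = 7 is ¥30 ≤ P, so revenue covers variable cost.
Profit = P·q − TC = 86·7 − 275 = ¥327.

Produce at q = 7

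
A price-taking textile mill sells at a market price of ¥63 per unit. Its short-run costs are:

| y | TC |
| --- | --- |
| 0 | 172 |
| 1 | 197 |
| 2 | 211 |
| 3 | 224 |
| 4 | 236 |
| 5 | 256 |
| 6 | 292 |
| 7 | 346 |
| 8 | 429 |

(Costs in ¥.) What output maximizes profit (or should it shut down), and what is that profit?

y = 7; profit = ¥95

Compute π = P·y − TC at each output: y=0: -172; y=1: -134; y=2: -85; y=3: -35; y=4: 16; y=5: 59; y=6: 86; y=7: 95; y=8: 75.
Profit is maximized at y = 7. AVC there is 174/7 = ¥24.86 ≤ P, so producing beats shutting down (which would give -¥172).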